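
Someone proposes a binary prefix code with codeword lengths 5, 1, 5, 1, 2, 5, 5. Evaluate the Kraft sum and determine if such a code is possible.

1.375; no

With common denominator 2^5 = 32: Σ 2^(−ℓᵢ) = 1/32 + 16/32 + 1/32 + 16/32 + 8/32 + 1/32 + 1/32 = 44/32 = 1.375.
Kraft's inequality requires Σ ≤ 1; here Σ = 1.375 > 1, so no such prefix code exists.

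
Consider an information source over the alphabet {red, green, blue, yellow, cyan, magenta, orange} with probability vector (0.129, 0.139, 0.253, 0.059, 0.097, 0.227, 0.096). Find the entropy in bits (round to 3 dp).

2.656 bits

H = −Σ pᵢ log₂ pᵢ.
−0.129·log₂(0.129) = 0.3811
−0.139·log₂(0.139) = 0.3957
−0.253·log₂(0.253) = 0.5016
−0.059·log₂(0.059) = 0.2409
−0.097·log₂(0.097) = 0.3265
−0.227·log₂(0.227) = 0.4856
−0.096·log₂(0.096) = 0.3246
Sum ≈ 2.6561 → 2.656 bits.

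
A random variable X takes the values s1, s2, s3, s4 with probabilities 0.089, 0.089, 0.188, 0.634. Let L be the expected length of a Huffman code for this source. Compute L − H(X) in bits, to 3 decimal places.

Entropy H = −Σ p log₂ p ≈ 1.4914 bits.
Huffman merges: 89/1000+89/1000→89/500; 89/500+47/250→183/500; 183/500+317/500→1. L = 193/125 ≈ 1.5440.
L − H = 1.5440 − 1.4914 = 0.053 bits.

0.053 bits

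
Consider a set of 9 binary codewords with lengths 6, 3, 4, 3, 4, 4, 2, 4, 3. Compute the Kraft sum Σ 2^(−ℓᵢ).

With common denominator 2^6 = 64: Σ 2^(−ℓᵢ) = 1/64 + 8/64 + 4/64 + 8/64 + 4/64 + 4/64 + 16/64 + 4/64 + 8/64 = 57/64 = 0.890625.

0.890625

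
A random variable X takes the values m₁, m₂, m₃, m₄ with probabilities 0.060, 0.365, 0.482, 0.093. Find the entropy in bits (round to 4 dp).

1.6004 bits

H = −Σ pᵢ log₂ pᵢ.
−0.060·log₂(0.060) = 0.2435
−0.365·log₂(0.365) = 0.5307
−0.482·log₂(0.482) = 0.5075
−0.093·log₂(0.093) = 0.3187
Sum ≈ 1.6004 → 1.6004 bits.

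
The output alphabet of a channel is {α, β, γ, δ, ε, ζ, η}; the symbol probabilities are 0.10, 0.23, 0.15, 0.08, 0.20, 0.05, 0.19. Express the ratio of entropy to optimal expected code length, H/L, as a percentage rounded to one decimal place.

Entropy H = −Σ p log₂ p ≈ 2.6576 bits.
Huffman merges: 1/20+2/25→13/100; 1/10+13/100→23/100; 3/20+19/100→17/50; 1/5+23/100→43/100; 23/100+17/50→57/100; 43/100+57/100→1. L = 27/10 ≈ 2.7000.
Efficiency = H/L = 2.6576/2.7000 = 98.4%.

98.4%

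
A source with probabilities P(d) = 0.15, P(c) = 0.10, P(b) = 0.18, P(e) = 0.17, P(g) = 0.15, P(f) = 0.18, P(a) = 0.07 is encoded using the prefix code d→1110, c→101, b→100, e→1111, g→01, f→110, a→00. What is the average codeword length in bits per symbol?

3.1 bits/symbol

L̄ = Σ pᵢ·ℓᵢ = 0.15·4 + 0.10·3 + 0.18·3 + 0.17·4 + 0.15·2 + 0.18·3 + 0.07·2 = 3.1 bits/symbol.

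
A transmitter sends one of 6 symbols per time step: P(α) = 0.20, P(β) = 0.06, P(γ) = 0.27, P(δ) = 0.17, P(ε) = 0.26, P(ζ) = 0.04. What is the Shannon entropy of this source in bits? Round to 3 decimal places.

2.344 bits

H = −Σ pᵢ log₂ pᵢ.
−0.20·log₂(0.20) = 0.4644
−0.06·log₂(0.06) = 0.2435
−0.27·log₂(0.27) = 0.5100
−0.17·log₂(0.17) = 0.4346
−0.26·log₂(0.26) = 0.5053
−0.04·log₂(0.04) = 0.1858
Sum ≈ 2.3436 → 2.344 bits.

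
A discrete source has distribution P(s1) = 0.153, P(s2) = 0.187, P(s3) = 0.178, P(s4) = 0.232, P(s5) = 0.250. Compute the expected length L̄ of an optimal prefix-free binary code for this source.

Repeatedly combine the two least-probable nodes; the expected code length is the sum of the merged weights.
merge 153/1000 + 89/500 → 331/1000
merge 187/1000 + 29/125 → 419/1000
merge 1/4 + 331/1000 → 581/1000
merge 419/1000 + 581/1000 → 1
L = 331/1000 + 419/1000 + 581/1000 + 1 = 2331/1000 = 2.331 bits/symbol.

2.331 bits/symbol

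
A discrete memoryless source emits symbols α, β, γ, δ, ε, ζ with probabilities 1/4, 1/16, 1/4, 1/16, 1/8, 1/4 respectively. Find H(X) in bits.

Each probability is a power of 1/2, so log₂(1/p) is an integer.
H = Σ p·log₂(1/p) = 1/4·2 + 1/16·4 + 1/4·2 + 1/16·4 + 1/8·3 + 1/4·2 = 2.375 bits.

2.375 bits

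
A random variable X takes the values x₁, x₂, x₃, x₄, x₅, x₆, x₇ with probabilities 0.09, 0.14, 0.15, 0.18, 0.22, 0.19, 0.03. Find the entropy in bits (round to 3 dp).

H = −Σ pᵢ log₂ pᵢ.
−0.09·log₂(0.09) = 0.3127
−0.14·log₂(0.14) = 0.3971
−0.15·log₂(0.15) = 0.4105
−0.18·log₂(0.18) = 0.4453
−0.22·log₂(0.22) = 0.4806
−0.19·log₂(0.19) = 0.4552
−0.03·log₂(0.03) = 0.1518
Sum ≈ 2.6532 → 2.653 bits.

2.653 bits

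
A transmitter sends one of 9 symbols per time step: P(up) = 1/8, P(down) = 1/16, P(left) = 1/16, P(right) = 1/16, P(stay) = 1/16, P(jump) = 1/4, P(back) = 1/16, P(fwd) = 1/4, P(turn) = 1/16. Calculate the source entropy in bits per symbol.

Each probability is a power of 1/2, so log₂(1/p) is an integer.
H = Σ p·log₂(1/p) = 1/8·3 + 1/16·4 + 1/16·4 + 1/16·4 + 1/16·4 + 1/4·2 + 1/16·4 + 1/4·2 + 1/16·4 = 2.875 bits.

2.875 bits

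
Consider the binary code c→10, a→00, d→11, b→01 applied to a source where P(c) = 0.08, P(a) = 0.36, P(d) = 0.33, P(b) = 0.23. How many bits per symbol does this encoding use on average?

2 bits/symbol

L̄ = Σ pᵢ·ℓᵢ = 0.08·2 + 0.36·2 + 0.33·2 + 0.23·2 = 2 bits/symbol.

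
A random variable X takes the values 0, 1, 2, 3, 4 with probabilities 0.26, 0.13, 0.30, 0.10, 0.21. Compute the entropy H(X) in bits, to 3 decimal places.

H = −Σ pᵢ log₂ pᵢ.
−0.26·log₂(0.26) = 0.5053
−0.13·log₂(0.13) = 0.3826
−0.30·log₂(0.30) = 0.5211
−0.10·log₂(0.10) = 0.3322
−0.21·log₂(0.21) = 0.4728
Sum ≈ 2.2140 → 2.214 bits.

2.214 bits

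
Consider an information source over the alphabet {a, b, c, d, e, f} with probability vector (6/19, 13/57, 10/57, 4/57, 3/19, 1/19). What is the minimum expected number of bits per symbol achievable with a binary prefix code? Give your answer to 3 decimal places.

2.404 bits/symbol

Repeatedly combine the two least-probable nodes; the expected code length is the sum of the merged weights.
merge 1/19 + 4/57 → 7/57
merge 7/57 + 3/19 → 16/57
merge 10/57 + 13/57 → 23/57
merge 16/57 + 6/19 → 34/57
merge 23/57 + 34/57 → 1
L = 7/57 + 16/57 + 23/57 + 34/57 + 1 = 137/57 ≈ 2.404 bits/symbol.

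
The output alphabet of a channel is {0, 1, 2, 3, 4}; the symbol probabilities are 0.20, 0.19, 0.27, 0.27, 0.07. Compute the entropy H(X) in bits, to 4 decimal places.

2.2082 bits

H = −Σ pᵢ log₂ pᵢ.
−0.20·log₂(0.20) = 0.4644
−0.19·log₂(0.19) = 0.4552
−0.27·log₂(0.27) = 0.5100
−0.27·log₂(0.27) = 0.5100
−0.07·log₂(0.07) = 0.2686
Sum ≈ 2.2082 → 2.2082 bits.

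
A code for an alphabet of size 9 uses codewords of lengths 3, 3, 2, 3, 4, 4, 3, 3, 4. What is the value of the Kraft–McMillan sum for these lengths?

1.0625

With common denominator 2^4 = 16: Σ 2^(−ℓᵢ) = 2/16 + 2/16 + 4/16 + 2/16 + 1/16 + 1/16 + 2/16 + 2/16 + 1/16 = 17/16 = 1.0625.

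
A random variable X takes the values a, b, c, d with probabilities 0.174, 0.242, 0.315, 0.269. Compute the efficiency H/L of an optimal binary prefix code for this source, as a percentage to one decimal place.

Entropy H = −Σ p log₂ p ≈ 1.9689 bits.
Huffman merges: 87/500+121/500→52/125; 269/1000+63/200→73/125; 52/125+73/125→1. L = 2 ≈ 2.0000.
Efficiency = H/L = 1.9689/2.0000 = 98.4%.

98.4%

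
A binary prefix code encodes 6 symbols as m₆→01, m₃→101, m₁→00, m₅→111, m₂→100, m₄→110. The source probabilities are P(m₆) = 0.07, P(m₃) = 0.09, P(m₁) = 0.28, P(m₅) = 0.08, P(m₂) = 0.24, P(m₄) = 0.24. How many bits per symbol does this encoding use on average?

L̄ = Σ pᵢ·ℓᵢ = 0.07·2 + 0.09·3 + 0.28·2 + 0.08·3 + 0.24·3 + 0.24·3 = 2.65 bits/symbol.

2.65 bits/symbol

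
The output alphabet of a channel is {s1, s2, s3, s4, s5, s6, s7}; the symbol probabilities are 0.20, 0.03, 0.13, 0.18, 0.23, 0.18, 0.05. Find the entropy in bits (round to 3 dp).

2.593 bits

H = −Σ pᵢ log₂ pᵢ.
−0.20·log₂(0.20) = 0.4644
−0.03·log₂(0.03) = 0.1518
−0.13·log₂(0.13) = 0.3826
−0.18·log₂(0.18) = 0.4453
−0.23·log₂(0.23) = 0.4877
−0.18·log₂(0.18) = 0.4453
−0.05·log₂(0.05) = 0.2161
Sum ≈ 2.5932 → 2.593 bits.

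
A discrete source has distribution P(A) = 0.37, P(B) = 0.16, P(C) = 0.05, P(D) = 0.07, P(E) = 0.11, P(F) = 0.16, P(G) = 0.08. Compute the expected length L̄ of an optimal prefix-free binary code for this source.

Repeatedly combine the two least-probable nodes; the expected code length is the sum of the merged weights.
merge 1/20 + 7/100 → 3/25
merge 2/25 + 11/100 → 19/100
merge 3/25 + 4/25 → 7/25
merge 4/25 + 19/100 → 7/20
merge 7/25 + 7/20 → 63/100
merge 37/100 + 63/100 → 1
L = 3/25 + 19/100 + 7/25 + 7/20 + 63/100 + 1 = 257/100 = 2.57 bits/symbol.

2.57 bits/symbol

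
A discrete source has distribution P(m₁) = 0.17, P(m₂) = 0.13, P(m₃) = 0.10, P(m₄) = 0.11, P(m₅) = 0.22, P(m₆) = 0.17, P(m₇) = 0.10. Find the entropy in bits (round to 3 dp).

2.747 bits

H = −Σ pᵢ log₂ pᵢ.
−0.17·log₂(0.17) = 0.4346
−0.13·log₂(0.13) = 0.3826
−0.10·log₂(0.10) = 0.3322
−0.11·log₂(0.11) = 0.3503
−0.22·log₂(0.22) = 0.4806
−0.17·log₂(0.17) = 0.4346
−0.10·log₂(0.10) = 0.3322
Sum ≈ 2.7471 → 2.747 bits.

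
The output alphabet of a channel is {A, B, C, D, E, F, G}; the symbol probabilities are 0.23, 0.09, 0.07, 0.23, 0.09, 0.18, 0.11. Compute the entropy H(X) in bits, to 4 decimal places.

2.6648 bits

H = −Σ pᵢ log₂ pᵢ.
−0.23·log₂(0.23) = 0.4877
−0.09·log₂(0.09) = 0.3127
−0.07·log₂(0.07) = 0.2686
−0.23·log₂(0.23) = 0.4877
−0.09·log₂(0.09) = 0.3127
−0.18·log₂(0.18) = 0.4453
−0.11·log₂(0.11) = 0.3503
Sum ≈ 2.6648 → 2.6648 bits.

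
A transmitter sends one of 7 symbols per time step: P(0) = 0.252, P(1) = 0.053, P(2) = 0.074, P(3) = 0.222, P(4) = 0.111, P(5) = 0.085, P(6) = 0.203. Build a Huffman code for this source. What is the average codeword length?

2.646 bits/symbol

Repeatedly combine the two least-probable nodes; the expected code length is the sum of the merged weights.
merge 53/1000 + 37/500 → 127/1000
merge 17/200 + 111/1000 → 49/250
merge 127/1000 + 49/250 → 323/1000
merge 203/1000 + 111/500 → 17/40
merge 63/250 + 323/1000 → 23/40
merge 17/40 + 23/40 → 1
L = 127/1000 + 49/250 + 323/1000 + 17/40 + 23/40 + 1 = 1323/500 = 2.646 bits/symbol.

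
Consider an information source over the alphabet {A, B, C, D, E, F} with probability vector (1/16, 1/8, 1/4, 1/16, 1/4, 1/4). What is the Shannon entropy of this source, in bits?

2.375 bits

Each probability is a power of 1/2, so log₂(1/p) is an integer.
H = Σ p·log₂(1/p) = 1/16·4 + 1/8·3 + 1/4·2 + 1/16·4 + 1/4·2 + 1/4·2 = 2.375 bits.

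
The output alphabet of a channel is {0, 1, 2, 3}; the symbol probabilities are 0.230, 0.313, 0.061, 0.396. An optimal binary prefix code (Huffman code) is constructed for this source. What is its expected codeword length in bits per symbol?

Repeatedly combine the two least-probable nodes; the expected code length is the sum of the merged weights.
merge 61/1000 + 23/100 → 291/1000
merge 291/1000 + 313/1000 → 151/250
merge 99/250 + 151/250 → 1
L = 291/1000 + 151/250 + 1 = 379/200 = 1.895 bits/symbol.

1.895 bits/symbol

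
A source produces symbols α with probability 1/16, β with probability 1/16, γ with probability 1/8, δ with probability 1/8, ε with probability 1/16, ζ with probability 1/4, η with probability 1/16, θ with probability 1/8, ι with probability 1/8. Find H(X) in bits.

Each probability is a power of 1/2, so log₂(1/p) is an integer.
H = Σ p·log₂(1/p) = 1/16·4 + 1/16·4 + 1/8·3 + 1/8·3 + 1/16·4 + 1/4·2 + 1/16·4 + 1/8·3 + 1/8·3 = 3 bits.

3 bits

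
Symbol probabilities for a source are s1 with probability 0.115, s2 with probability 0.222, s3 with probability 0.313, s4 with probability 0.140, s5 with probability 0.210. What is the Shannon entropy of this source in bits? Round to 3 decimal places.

2.235 bits

H = −Σ pᵢ log₂ pᵢ.
−0.115·log₂(0.115) = 0.3588
−0.222·log₂(0.222) = 0.4820
−0.313·log₂(0.313) = 0.5245
−0.140·log₂(0.140) = 0.3971
−0.210·log₂(0.210) = 0.4728
Sum ≈ 2.2353 → 2.235 bits.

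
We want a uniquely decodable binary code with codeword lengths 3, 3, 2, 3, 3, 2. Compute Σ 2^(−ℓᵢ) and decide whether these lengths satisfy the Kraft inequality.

1; yes

With common denominator 2^3 = 8: Σ 2^(−ℓᵢ) = 1/8 + 1/8 + 2/8 + 1/8 + 1/8 + 2/8 = 8/8 = 1.
Kraft's inequality requires Σ ≤ 1; here Σ = 1 ≤ 1, so such a prefix code exists.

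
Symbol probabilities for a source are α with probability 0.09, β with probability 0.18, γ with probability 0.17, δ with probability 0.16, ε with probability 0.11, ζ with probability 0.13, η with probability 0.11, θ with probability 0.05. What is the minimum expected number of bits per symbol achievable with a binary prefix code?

2.96 bits/symbol

Repeatedly combine the two least-probable nodes; the expected code length is the sum of the merged weights.
merge 1/20 + 9/100 → 7/50
merge 11/100 + 11/100 → 11/50
merge 13/100 + 7/50 → 27/100
merge 4/25 + 17/100 → 33/100
merge 9/50 + 11/50 → 2/5
merge 27/100 + 33/100 → 3/5
merge 2/5 + 3/5 → 1
L = 7/50 + 11/50 + 27/100 + 33/100 + 2/5 + 3/5 + 1 = 74/25 = 2.96 bits/symbol.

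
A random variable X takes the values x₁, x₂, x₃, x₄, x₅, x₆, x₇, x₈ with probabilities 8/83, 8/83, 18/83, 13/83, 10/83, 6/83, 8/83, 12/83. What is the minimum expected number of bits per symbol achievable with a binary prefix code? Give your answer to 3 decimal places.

2.952 bits/symbol

Repeatedly combine the two least-probable nodes; the expected code length is the sum of the merged weights.
merge 6/83 + 8/83 → 14/83
merge 8/83 + 8/83 → 16/83
merge 10/83 + 12/83 → 22/83
merge 13/83 + 14/83 → 27/83
merge 16/83 + 18/83 → 34/83
merge 22/83 + 27/83 → 49/83
merge 34/83 + 49/83 → 1
L = 14/83 + 16/83 + 22/83 + 27/83 + 34/83 + 49/83 + 1 = 245/83 ≈ 2.952 bits/symbol.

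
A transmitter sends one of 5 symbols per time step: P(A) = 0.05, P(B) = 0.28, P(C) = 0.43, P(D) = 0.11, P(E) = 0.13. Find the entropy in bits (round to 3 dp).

H = −Σ pᵢ log₂ pᵢ.
−0.05·log₂(0.05) = 0.2161
−0.28·log₂(0.28) = 0.5142
−0.43·log₂(0.43) = 0.5236
−0.11·log₂(0.11) = 0.3503
−0.13·log₂(0.13) = 0.3826
Sum ≈ 1.9868 → 1.987 bits.

1.987 bits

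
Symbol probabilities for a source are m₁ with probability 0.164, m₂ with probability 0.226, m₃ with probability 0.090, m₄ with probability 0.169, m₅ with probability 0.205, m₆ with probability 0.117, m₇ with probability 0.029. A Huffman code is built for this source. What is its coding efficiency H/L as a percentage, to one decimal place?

98.1%

Entropy H = −Σ p log₂ p ≈ 2.6378 bits.
Huffman merges: 29/1000+9/100→119/1000; 117/1000+119/1000→59/250; 41/250+169/1000→333/1000; 41/200+113/500→431/1000; 59/250+333/1000→569/1000; 431/1000+569/1000→1. L = 336/125 ≈ 2.6880.
Efficiency = H/L = 2.6378/2.6880 = 98.1%.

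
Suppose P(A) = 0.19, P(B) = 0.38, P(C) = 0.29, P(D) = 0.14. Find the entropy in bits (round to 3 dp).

H = −Σ pᵢ log₂ pᵢ.
−0.19·log₂(0.19) = 0.4552
−0.38·log₂(0.38) = 0.5305
−0.29·log₂(0.29) = 0.5179
−0.14·log₂(0.14) = 0.3971
Sum ≈ 1.9007 → 1.901 bits.

1.901 bits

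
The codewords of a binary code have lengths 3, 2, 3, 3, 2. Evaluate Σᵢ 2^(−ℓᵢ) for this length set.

With common denominator 2^3 = 8: Σ 2^(−ℓᵢ) = 1/8 + 2/8 + 1/8 + 1/8 + 2/8 = 7/8 = 0.875.

0.875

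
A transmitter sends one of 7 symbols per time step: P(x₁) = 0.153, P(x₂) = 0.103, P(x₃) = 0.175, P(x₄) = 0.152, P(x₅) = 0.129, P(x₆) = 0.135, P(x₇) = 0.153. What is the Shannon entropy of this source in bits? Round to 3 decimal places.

2.791 bits

H = −Σ pᵢ log₂ pᵢ.
−0.153·log₂(0.153) = 0.4144
−0.103·log₂(0.103) = 0.3378
−0.175·log₂(0.175) = 0.4401
−0.152·log₂(0.152) = 0.4131
−0.129·log₂(0.129) = 0.3811
−0.135·log₂(0.135) = 0.3900
−0.153·log₂(0.153) = 0.4144
Sum ≈ 2.7908 → 2.791 bits.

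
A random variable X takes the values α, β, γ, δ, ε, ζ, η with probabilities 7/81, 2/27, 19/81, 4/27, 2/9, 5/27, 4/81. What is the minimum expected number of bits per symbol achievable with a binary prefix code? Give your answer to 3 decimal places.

Repeatedly combine the two least-probable nodes; the expected code length is the sum of the merged weights.
merge 4/81 + 2/27 → 10/81
merge 7/81 + 10/81 → 17/81
merge 4/27 + 5/27 → 1/3
merge 17/81 + 2/9 → 35/81
merge 19/81 + 1/3 → 46/81
merge 35/81 + 46/81 → 1
L = 10/81 + 17/81 + 1/3 + 35/81 + 46/81 + 1 = 8/3 ≈ 2.667 bits/symbol.

2.667 bits/symbol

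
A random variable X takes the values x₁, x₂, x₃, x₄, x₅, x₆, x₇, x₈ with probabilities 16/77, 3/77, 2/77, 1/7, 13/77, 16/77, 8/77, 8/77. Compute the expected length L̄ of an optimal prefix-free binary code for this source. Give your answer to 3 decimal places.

Repeatedly combine the two least-probable nodes; the expected code length is the sum of the merged weights.
merge 2/77 + 3/77 → 5/77
merge 5/77 + 8/77 → 13/77
merge 8/77 + 1/7 → 19/77
merge 13/77 + 13/77 → 26/77
merge 16/77 + 16/77 → 32/77
merge 19/77 + 26/77 → 45/77
merge 32/77 + 45/77 → 1
L = 5/77 + 13/77 + 19/77 + 26/77 + 32/77 + 45/77 + 1 = 31/11 ≈ 2.818 bits/symbol.

2.818 bits/symbol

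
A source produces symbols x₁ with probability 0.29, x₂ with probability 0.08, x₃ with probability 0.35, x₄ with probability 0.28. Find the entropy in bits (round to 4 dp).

H = −Σ pᵢ log₂ pᵢ.
−0.29·log₂(0.29) = 0.5179
−0.08·log₂(0.08) = 0.2915
−0.35·log₂(0.35) = 0.5301
−0.28·log₂(0.28) = 0.5142
Sum ≈ 1.8537 → 1.8537 bits.

1.8537 bits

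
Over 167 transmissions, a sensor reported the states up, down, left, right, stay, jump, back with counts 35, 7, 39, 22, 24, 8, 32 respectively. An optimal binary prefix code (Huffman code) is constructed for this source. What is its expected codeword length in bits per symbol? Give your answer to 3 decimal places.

2.647 bits/symbol

Probabilities are the counts divided by 167.
Repeatedly combine the two least-probable nodes; the expected code length is the sum of the merged weights.
merge 7/167 + 8/167 → 15/167
merge 15/167 + 22/167 → 37/167
merge 24/167 + 32/167 → 56/167
merge 35/167 + 37/167 → 72/167
merge 39/167 + 56/167 → 95/167
merge 72/167 + 95/167 → 1
L = 15/167 + 37/167 + 56/167 + 72/167 + 95/167 + 1 = 442/167 ≈ 2.647 bits/symbol.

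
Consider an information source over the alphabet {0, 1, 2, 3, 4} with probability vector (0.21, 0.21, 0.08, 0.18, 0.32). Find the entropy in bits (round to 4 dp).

H = −Σ pᵢ log₂ pᵢ.
−0.21·log₂(0.21) = 0.4728
−0.21·log₂(0.21) = 0.4728
−0.08·log₂(0.08) = 0.2915
−0.18·log₂(0.18) = 0.4453
−0.32·log₂(0.32) = 0.5260
Sum ≈ 2.2085 → 2.2085 bits.

2.2085 bits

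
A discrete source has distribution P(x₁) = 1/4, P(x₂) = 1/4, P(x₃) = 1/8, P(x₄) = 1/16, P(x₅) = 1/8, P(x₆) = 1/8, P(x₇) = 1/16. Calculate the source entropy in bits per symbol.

Each probability is a power of 1/2, so log₂(1/p) is an integer.
H = Σ p·log₂(1/p) = 1/4·2 + 1/4·2 + 1/8·3 + 1/16·4 + 1/8·3 + 1/8·3 + 1/16·4 = 2.625 bits.

2.625 bits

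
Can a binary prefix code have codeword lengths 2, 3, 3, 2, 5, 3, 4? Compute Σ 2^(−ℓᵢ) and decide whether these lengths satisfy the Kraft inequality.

With common denominator 2^5 = 32: Σ 2^(−ℓᵢ) = 8/32 + 4/32 + 4/32 + 8/32 + 1/32 + 4/32 + 2/32 = 31/32 = 0.96875.
Kraft's inequality requires Σ ≤ 1; here Σ = 0.96875 ≤ 1, so such a prefix code exists.

0.96875; yes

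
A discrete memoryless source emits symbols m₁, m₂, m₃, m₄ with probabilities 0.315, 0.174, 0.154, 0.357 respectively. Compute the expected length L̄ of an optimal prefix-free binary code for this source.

Repeatedly combine the two least-probable nodes; the expected code length is the sum of the merged weights.
merge 77/500 + 87/500 → 41/125
merge 63/200 + 41/125 → 643/1000
merge 357/1000 + 643/1000 → 1
L = 41/125 + 643/1000 + 1 = 1971/1000 = 1.971 bits/symbol.

1.971 bits/symbol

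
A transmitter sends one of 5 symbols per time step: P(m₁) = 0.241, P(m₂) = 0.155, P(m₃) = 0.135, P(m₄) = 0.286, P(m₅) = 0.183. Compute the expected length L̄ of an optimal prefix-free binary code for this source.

Repeatedly combine the two least-probable nodes; the expected code length is the sum of the merged weights.
merge 27/200 + 31/200 → 29/100
merge 183/1000 + 241/1000 → 53/125
merge 143/500 + 29/100 → 72/125
merge 53/125 + 72/125 → 1
L = 29/100 + 53/125 + 72/125 + 1 = 229/100 = 2.29 bits/symbol.

2.29 bits/symbol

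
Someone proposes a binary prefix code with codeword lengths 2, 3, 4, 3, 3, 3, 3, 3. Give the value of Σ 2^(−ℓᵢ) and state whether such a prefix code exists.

With common denominator 2^4 = 16: Σ 2^(−ℓᵢ) = 4/16 + 2/16 + 1/16 + 2/16 + 2/16 + 2/16 + 2/16 + 2/16 = 17/16 = 1.0625.
Kraft's inequality requires Σ ≤ 1; here Σ = 1.0625 > 1, so no such prefix code exists.

1.0625; no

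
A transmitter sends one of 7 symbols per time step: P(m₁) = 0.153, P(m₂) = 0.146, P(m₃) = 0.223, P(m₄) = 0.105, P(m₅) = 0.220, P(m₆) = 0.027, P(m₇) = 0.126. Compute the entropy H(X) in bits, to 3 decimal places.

H = −Σ pᵢ log₂ pᵢ.
−0.153·log₂(0.153) = 0.4144
−0.146·log₂(0.146) = 0.4053
−0.223·log₂(0.223) = 0.4828
−0.105·log₂(0.105) = 0.3414
−0.220·log₂(0.220) = 0.4806
−0.027·log₂(0.027) = 0.1407
−0.126·log₂(0.126) = 0.3766
Sum ≈ 2.6417 → 2.642 bits.

2.642 bits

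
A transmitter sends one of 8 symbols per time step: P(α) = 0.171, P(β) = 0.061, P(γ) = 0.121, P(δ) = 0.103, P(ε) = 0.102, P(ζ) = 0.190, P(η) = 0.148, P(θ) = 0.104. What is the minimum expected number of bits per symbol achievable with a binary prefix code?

Repeatedly combine the two least-probable nodes; the expected code length is the sum of the merged weights.
merge 61/1000 + 51/500 → 163/1000
merge 103/1000 + 13/125 → 207/1000
merge 121/1000 + 37/250 → 269/1000
merge 163/1000 + 171/1000 → 167/500
merge 19/100 + 207/1000 → 397/1000
merge 269/1000 + 167/500 → 603/1000
merge 397/1000 + 603/1000 → 1
L = 163/1000 + 207/1000 + 269/1000 + 167/500 + 397/1000 + 603/1000 + 1 = 2973/1000 = 2.973 bits/symbol.

2.973 bits/symbol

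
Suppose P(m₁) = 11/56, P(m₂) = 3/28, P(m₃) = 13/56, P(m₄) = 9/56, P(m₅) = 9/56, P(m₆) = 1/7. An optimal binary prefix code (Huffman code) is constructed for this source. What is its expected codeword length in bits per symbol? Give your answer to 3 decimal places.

Repeatedly combine the two least-probable nodes; the expected code length is the sum of the merged weights.
merge 3/28 + 1/7 → 1/4
merge 9/56 + 9/56 → 9/28
merge 11/56 + 13/56 → 3/7
merge 1/4 + 9/28 → 4/7
merge 3/7 + 4/7 → 1
L = 1/4 + 9/28 + 3/7 + 4/7 + 1 = 18/7 ≈ 2.571 bits/symbol.

2.571 bits/symbol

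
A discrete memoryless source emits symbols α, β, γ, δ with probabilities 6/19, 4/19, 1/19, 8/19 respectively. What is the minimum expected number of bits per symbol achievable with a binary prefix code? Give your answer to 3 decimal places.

Repeatedly combine the two least-probable nodes; the expected code length is the sum of the merged weights.
merge 1/19 + 4/19 → 5/19
merge 5/19 + 6/19 → 11/19
merge 8/19 + 11/19 → 1
L = 5/19 + 11/19 + 1 = 35/19 ≈ 1.842 bits/symbol.

1.842 bits/symbol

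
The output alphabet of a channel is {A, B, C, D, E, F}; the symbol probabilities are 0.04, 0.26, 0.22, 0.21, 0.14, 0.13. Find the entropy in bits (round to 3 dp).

H = −Σ pᵢ log₂ pᵢ.
−0.04·log₂(0.04) = 0.1858
−0.26·log₂(0.26) = 0.5053
−0.22·log₂(0.22) = 0.4806
−0.21·log₂(0.21) = 0.4728
−0.14·log₂(0.14) = 0.3971
−0.13·log₂(0.13) = 0.3826
Sum ≈ 2.4242 → 2.424 bits.

2.424 bits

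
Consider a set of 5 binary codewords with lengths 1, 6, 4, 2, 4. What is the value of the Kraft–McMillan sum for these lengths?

With common denominator 2^6 = 64: Σ 2^(−ℓᵢ) = 32/64 + 1/64 + 4/64 + 16/64 + 4/64 = 57/64 = 0.890625.

0.890625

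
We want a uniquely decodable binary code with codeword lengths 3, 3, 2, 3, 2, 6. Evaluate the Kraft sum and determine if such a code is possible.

0.890625; yes

With common denominator 2^6 = 64: Σ 2^(−ℓᵢ) = 8/64 + 8/64 + 16/64 + 8/64 + 16/64 + 1/64 = 57/64 = 0.890625.
Kraft's inequality requires Σ ≤ 1; here Σ = 0.890625 ≤ 1, so such a prefix code exists.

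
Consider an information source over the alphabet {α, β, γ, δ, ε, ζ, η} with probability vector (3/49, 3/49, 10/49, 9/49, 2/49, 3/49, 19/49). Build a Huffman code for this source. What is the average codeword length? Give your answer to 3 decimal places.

2.449 bits/symbol

Repeatedly combine the two least-probable nodes; the expected code length is the sum of the merged weights.
merge 2/49 + 3/49 → 5/49
merge 3/49 + 3/49 → 6/49
merge 5/49 + 6/49 → 11/49
merge 9/49 + 10/49 → 19/49
merge 11/49 + 19/49 → 30/49
merge 19/49 + 30/49 → 1
L = 5/49 + 6/49 + 11/49 + 19/49 + 30/49 + 1 = 120/49 ≈ 2.449 bits/symbol.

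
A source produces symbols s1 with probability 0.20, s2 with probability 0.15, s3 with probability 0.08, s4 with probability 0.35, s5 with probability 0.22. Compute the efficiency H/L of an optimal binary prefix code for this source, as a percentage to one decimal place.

Entropy H = −Σ p log₂ p ≈ 2.1771 bits.
Huffman merges: 2/25+3/20→23/100; 1/5+11/50→21/50; 23/100+7/20→29/50; 21/50+29/50→1. L = 223/100 ≈ 2.2300.
Efficiency = H/L = 2.1771/2.2300 = 97.6%.

97.6%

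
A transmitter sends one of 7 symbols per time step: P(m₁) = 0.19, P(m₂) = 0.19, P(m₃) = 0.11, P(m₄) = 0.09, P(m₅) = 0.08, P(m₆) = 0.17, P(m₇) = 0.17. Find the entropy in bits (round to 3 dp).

2.734 bits

H = −Σ pᵢ log₂ pᵢ.
−0.19·log₂(0.19) = 0.4552
−0.19·log₂(0.19) = 0.4552
−0.11·log₂(0.11) = 0.3503
−0.09·log₂(0.09) = 0.3127
−0.08·log₂(0.08) = 0.2915
−0.17·log₂(0.17) = 0.4346
−0.17·log₂(0.17) = 0.4346
Sum ≈ 2.7341 → 2.734 bits.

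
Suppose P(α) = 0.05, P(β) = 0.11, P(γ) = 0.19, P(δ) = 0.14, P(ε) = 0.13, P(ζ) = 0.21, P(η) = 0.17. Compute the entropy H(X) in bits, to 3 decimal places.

2.709 bits

H = −Σ pᵢ log₂ pᵢ.
−0.05·log₂(0.05) = 0.2161
−0.11·log₂(0.11) = 0.3503
−0.19·log₂(0.19) = 0.4552
−0.14·log₂(0.14) = 0.3971
−0.13·log₂(0.13) = 0.3826
−0.21·log₂(0.21) = 0.4728
−0.17·log₂(0.17) = 0.4346
Sum ≈ 2.7088 → 2.709 bits.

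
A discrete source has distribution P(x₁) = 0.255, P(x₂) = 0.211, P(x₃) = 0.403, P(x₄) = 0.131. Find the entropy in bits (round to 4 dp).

1.8889 bits

H = −Σ pᵢ log₂ pᵢ.
−0.255·log₂(0.255) = 0.5027
−0.211·log₂(0.211) = 0.4736
−0.403·log₂(0.403) = 0.5284
−0.131·log₂(0.131) = 0.3841
Sum ≈ 1.8889 → 1.8889 bits.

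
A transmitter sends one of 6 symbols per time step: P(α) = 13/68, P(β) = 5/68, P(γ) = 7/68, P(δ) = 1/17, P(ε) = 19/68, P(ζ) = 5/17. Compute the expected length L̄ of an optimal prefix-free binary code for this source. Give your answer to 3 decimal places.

Repeatedly combine the two least-probable nodes; the expected code length is the sum of the merged weights.
merge 1/17 + 5/68 → 9/68
merge 7/68 + 9/68 → 4/17
merge 13/68 + 4/17 → 29/68
merge 19/68 + 5/17 → 39/68
merge 29/68 + 39/68 → 1
L = 9/68 + 4/17 + 29/68 + 39/68 + 1 = 161/68 ≈ 2.368 bits/symbol.

2.368 bits/symbol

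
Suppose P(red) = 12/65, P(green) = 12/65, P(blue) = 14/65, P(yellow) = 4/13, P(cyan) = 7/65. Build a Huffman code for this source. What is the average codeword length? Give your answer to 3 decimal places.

Repeatedly combine the two least-probable nodes; the expected code length is the sum of the merged weights.
merge 7/65 + 12/65 → 19/65
merge 12/65 + 14/65 → 2/5
merge 19/65 + 4/13 → 3/5
merge 2/5 + 3/5 → 1
L = 19/65 + 2/5 + 3/5 + 1 = 149/65 ≈ 2.292 bits/symbol.

2.292 bits/symbol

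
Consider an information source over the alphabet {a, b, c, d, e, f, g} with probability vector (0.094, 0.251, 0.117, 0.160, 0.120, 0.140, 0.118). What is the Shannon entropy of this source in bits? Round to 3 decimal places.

H = −Σ pᵢ log₂ pᵢ.
−0.094·log₂(0.094) = 0.3207
−0.251·log₂(0.251) = 0.5006
−0.117·log₂(0.117) = 0.3622
−0.160·log₂(0.160) = 0.4230
−0.120·log₂(0.120) = 0.3671
−0.140·log₂(0.140) = 0.3971
−0.118·log₂(0.118) = 0.3638
Sum ≈ 2.7344 → 2.734 bits.

2.734 bits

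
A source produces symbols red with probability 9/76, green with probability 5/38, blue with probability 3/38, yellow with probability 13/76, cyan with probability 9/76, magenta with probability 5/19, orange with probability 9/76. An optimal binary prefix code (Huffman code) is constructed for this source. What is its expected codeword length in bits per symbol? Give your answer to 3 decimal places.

2.737 bits/symbol

Repeatedly combine the two least-probable nodes; the expected code length is the sum of the merged weights.
merge 3/38 + 9/76 → 15/76
merge 9/76 + 9/76 → 9/38
merge 5/38 + 13/76 → 23/76
merge 15/76 + 9/38 → 33/76
merge 5/19 + 23/76 → 43/76
merge 33/76 + 43/76 → 1
L = 15/76 + 9/38 + 23/76 + 33/76 + 43/76 + 1 = 52/19 ≈ 2.737 bits/symbol.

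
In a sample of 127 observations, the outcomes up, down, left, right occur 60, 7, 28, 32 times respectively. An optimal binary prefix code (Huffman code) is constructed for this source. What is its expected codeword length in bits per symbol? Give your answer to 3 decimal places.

Probabilities are the counts divided by 127.
Repeatedly combine the two least-probable nodes; the expected code length is the sum of the merged weights.
merge 7/127 + 28/127 → 35/127
merge 32/127 + 35/127 → 67/127
merge 60/127 + 67/127 → 1
L = 35/127 + 67/127 + 1 = 229/127 ≈ 1.803 bits/symbol.

1.803 bits/symbol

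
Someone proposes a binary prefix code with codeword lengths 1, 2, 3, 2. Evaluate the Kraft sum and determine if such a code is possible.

With common denominator 2^3 = 8: Σ 2^(−ℓᵢ) = 4/8 + 2/8 + 1/8 + 2/8 = 9/8 = 1.125.
Kraft's inequality requires Σ ≤ 1; here Σ = 1.125 > 1, so no such prefix code exists.

1.125; no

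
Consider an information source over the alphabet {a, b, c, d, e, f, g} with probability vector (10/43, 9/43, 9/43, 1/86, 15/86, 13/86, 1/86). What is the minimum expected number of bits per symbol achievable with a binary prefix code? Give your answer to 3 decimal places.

2.547 bits/symbol

Repeatedly combine the two least-probable nodes; the expected code length is the sum of the merged weights.
merge 1/86 + 1/86 → 1/43
merge 1/43 + 13/86 → 15/86
merge 15/86 + 15/86 → 15/43
merge 9/43 + 9/43 → 18/43
merge 10/43 + 15/43 → 25/43
merge 18/43 + 25/43 → 1
L = 1/43 + 15/86 + 15/43 + 18/43 + 25/43 + 1 = 219/86 ≈ 2.547 bits/symbol.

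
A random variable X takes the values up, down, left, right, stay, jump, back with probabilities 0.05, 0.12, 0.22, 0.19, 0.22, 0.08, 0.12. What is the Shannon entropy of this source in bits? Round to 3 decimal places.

2.658 bits

H = −Σ pᵢ log₂ pᵢ.
−0.05·log₂(0.05) = 0.2161
−0.12·log₂(0.12) = 0.3671
−0.22·log₂(0.22) = 0.4806
−0.19·log₂(0.19) = 0.4552
−0.22·log₂(0.22) = 0.4806
−0.08·log₂(0.08) = 0.2915
−0.12·log₂(0.12) = 0.3671
Sum ≈ 2.6581 → 2.658 bits.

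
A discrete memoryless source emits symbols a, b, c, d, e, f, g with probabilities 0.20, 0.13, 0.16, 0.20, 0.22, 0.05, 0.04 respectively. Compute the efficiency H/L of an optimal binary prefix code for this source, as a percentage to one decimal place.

98.0%

Entropy H = −Σ p log₂ p ≈ 2.6169 bits.
Huffman merges: 1/25+1/20→9/100; 9/100+13/100→11/50; 4/25+1/5→9/25; 1/5+11/50→21/50; 11/50+9/25→29/50; 21/50+29/50→1. L = 267/100 ≈ 2.6700.
Efficiency = H/L = 2.6169/2.6700 = 98.0%.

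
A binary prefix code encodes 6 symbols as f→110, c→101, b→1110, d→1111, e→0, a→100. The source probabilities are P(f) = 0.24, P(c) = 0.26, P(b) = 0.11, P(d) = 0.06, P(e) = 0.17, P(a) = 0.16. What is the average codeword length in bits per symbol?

L̄ = Σ pᵢ·ℓᵢ = 0.24·3 + 0.26·3 + 0.11·4 + 0.06·4 + 0.17·1 + 0.16·3 = 2.83 bits/symbol.

2.83 bits/symbol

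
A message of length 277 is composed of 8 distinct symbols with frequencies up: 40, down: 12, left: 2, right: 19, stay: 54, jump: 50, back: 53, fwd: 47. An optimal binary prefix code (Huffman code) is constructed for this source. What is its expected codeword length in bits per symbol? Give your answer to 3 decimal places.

Probabilities are the counts divided by 277.
Repeatedly combine the two least-probable nodes; the expected code length is the sum of the merged weights.
merge 2/277 + 12/277 → 14/277
merge 14/277 + 19/277 → 33/277
merge 33/277 + 40/277 → 73/277
merge 47/277 + 50/277 → 97/277
merge 53/277 + 54/277 → 107/277
merge 73/277 + 97/277 → 170/277
merge 107/277 + 170/277 → 1
L = 14/277 + 33/277 + 73/277 + 97/277 + 107/277 + 170/277 + 1 = 771/277 ≈ 2.783 bits/symbol.

2.783 bits/symbol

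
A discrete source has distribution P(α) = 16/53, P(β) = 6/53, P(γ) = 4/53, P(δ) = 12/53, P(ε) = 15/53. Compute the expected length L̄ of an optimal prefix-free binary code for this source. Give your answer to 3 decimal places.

Repeatedly combine the two least-probable nodes; the expected code length is the sum of the merged weights.
merge 4/53 + 6/53 → 10/53
merge 10/53 + 12/53 → 22/53
merge 15/53 + 16/53 → 31/53
merge 22/53 + 31/53 → 1
L = 10/53 + 22/53 + 31/53 + 1 = 116/53 ≈ 2.189 bits/symbol.

2.189 bits/symbol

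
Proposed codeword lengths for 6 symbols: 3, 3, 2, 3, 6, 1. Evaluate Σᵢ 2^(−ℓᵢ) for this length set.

1.140625

With common denominator 2^6 = 64: Σ 2^(−ℓᵢ) = 8/64 + 8/64 + 16/64 + 8/64 + 1/64 + 32/64 = 73/64 = 1.140625.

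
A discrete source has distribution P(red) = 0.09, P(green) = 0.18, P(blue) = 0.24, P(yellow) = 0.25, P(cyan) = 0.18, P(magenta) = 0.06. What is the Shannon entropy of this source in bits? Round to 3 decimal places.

2.441 bits

H = −Σ pᵢ log₂ pᵢ.
−0.09·log₂(0.09) = 0.3127
−0.18·log₂(0.18) = 0.4453
−0.24·log₂(0.24) = 0.4941
−0.25·log₂(0.25) = 0.5000
−0.18·log₂(0.18) = 0.4453
−0.06·log₂(0.06) = 0.2435
Sum ≈ 2.4409 → 2.441 bits.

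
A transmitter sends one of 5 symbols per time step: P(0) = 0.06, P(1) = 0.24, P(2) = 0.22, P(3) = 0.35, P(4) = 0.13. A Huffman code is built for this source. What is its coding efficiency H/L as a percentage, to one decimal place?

Entropy H = −Σ p log₂ p ≈ 2.1310 bits.
Huffman merges: 3/50+13/100→19/100; 19/100+11/50→41/100; 6/25+7/20→59/100; 41/100+59/100→1. L = 219/100 ≈ 2.1900.
Efficiency = H/L = 2.1310/2.1900 = 97.3%.

97.3%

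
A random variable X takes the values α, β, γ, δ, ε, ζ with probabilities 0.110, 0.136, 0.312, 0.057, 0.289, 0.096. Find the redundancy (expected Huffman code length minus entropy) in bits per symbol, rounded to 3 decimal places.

0.055 bits

Entropy H = −Σ p log₂ p ≈ 2.3437 bits.
Huffman merges: 57/1000+12/125→153/1000; 11/100+17/125→123/500; 153/1000+123/500→399/1000; 289/1000+39/125→601/1000; 399/1000+601/1000→1. L = 2399/1000 ≈ 2.3990.
L − H = 2.3990 − 2.3437 = 0.055 bits.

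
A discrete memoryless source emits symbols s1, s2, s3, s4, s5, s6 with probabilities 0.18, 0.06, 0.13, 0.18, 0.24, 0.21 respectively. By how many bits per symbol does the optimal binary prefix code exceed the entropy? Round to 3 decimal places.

Entropy H = −Σ p log₂ p ≈ 2.4838 bits.
Huffman merges: 3/50+13/100→19/100; 9/50+9/50→9/25; 19/100+21/100→2/5; 6/25+9/25→3/5; 2/5+3/5→1. L = 51/20 ≈ 2.5500.
L − H = 2.5500 − 2.4838 = 0.066 bits.

0.066 bits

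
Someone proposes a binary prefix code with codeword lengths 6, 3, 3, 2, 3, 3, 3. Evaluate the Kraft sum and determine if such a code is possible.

With common denominator 2^6 = 64: Σ 2^(−ℓᵢ) = 1/64 + 8/64 + 8/64 + 16/64 + 8/64 + 8/64 + 8/64 = 57/64 = 0.890625.
Kraft's inequality requires Σ ≤ 1; here Σ = 0.890625 ≤ 1, so such a prefix code exists.

0.890625; yes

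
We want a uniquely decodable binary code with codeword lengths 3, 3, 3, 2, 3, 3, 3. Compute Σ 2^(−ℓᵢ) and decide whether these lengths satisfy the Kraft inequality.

With common denominator 2^3 = 8: Σ 2^(−ℓᵢ) = 1/8 + 1/8 + 1/8 + 2/8 + 1/8 + 1/8 + 1/8 = 8/8 = 1.
Kraft's inequality requires Σ ≤ 1; here Σ = 1 ≤ 1, so such a prefix code exists.

1; yes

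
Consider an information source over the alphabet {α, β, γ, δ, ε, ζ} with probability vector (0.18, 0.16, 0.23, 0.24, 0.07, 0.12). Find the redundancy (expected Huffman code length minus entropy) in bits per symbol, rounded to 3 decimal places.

Entropy H = −Σ p log₂ p ≈ 2.4857 bits.
Huffman merges: 7/100+3/25→19/100; 4/25+9/50→17/50; 19/100+23/100→21/50; 6/25+17/50→29/50; 21/50+29/50→1. L = 253/100 ≈ 2.5300.
L − H = 2.5300 − 2.4857 = 0.044 bits.

0.044 bits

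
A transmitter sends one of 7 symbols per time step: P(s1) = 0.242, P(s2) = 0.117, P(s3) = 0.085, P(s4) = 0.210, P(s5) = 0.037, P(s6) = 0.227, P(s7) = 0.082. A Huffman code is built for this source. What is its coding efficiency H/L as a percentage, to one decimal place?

98.0%

Entropy H = −Σ p log₂ p ≈ 2.5901 bits.
Huffman merges: 37/1000+41/500→119/1000; 17/200+117/1000→101/500; 119/1000+101/500→321/1000; 21/100+227/1000→437/1000; 121/500+321/1000→563/1000; 437/1000+563/1000→1. L = 1321/500 ≈ 2.6420.
Efficiency = H/L = 2.5901/2.6420 = 98.0%.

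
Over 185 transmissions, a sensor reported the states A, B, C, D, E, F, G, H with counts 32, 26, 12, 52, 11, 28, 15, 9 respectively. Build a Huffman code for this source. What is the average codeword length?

2.8 bits/symbol

Probabilities are the counts divided by 185.
Repeatedly combine the two least-probable nodes; the expected code length is the sum of the merged weights.
merge 9/185 + 11/185 → 4/37
merge 12/185 + 3/37 → 27/185
merge 4/37 + 26/185 → 46/185
merge 27/185 + 28/185 → 11/37
merge 32/185 + 46/185 → 78/185
merge 52/185 + 11/37 → 107/185
merge 78/185 + 107/185 → 1
L = 4/37 + 27/185 + 46/185 + 11/37 + 78/185 + 107/185 + 1 = 14/5 = 2.8 bits/symbol.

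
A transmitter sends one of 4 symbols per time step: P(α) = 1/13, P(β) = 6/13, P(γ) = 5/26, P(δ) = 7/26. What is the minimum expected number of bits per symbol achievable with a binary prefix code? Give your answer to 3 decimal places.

Repeatedly combine the two least-probable nodes; the expected code length is the sum of the merged weights.
merge 1/13 + 5/26 → 7/26
merge 7/26 + 7/26 → 7/13
merge 6/13 + 7/13 → 1
L = 7/26 + 7/13 + 1 = 47/26 ≈ 1.808 bits/symbol.

1.808 bits/symbol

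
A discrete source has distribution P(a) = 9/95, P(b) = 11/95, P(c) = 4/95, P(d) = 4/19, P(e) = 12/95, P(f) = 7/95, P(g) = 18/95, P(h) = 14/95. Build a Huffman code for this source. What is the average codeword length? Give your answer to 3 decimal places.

2.905 bits/symbol

Repeatedly combine the two least-probable nodes; the expected code length is the sum of the merged weights.
merge 4/95 + 7/95 → 11/95
merge 9/95 + 11/95 → 4/19
merge 11/95 + 12/95 → 23/95
merge 14/95 + 18/95 → 32/95
merge 4/19 + 4/19 → 8/19
merge 23/95 + 32/95 → 11/19
merge 8/19 + 11/19 → 1
L = 11/95 + 4/19 + 23/95 + 32/95 + 8/19 + 11/19 + 1 = 276/95 ≈ 2.905 bits/symbol.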